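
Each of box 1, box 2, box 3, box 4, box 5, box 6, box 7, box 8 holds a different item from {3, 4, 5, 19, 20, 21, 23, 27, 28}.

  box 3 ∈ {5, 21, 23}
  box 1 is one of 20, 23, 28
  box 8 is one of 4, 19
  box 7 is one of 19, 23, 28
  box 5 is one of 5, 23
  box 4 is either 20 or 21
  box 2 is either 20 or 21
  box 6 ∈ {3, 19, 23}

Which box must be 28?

The 8 variables together cover exactly {3, 4, 5, 19, 20, 21, 23, 28} — 8 values for 8 variables — and 3 appears only in box 6's list, so box 6 = 3.
Among the 7 still-open variables, 4 fits only box 8 (and all 7 values in {4, 5, 19, 20, 21, 23, 28} must be used), so box 8 = 4.
The 6 still-open variables together cover exactly {5, 19, 20, 21, 23, 28} — 6 values for 6 variables — and 19 appears only in box 7's list, so box 7 = 19.
The 5 still-open variables together cover exactly {5, 20, 21, 23, 28} — 5 values for 5 variables — and 28 appears only in box 1's list, so box 1 = 28.

box 1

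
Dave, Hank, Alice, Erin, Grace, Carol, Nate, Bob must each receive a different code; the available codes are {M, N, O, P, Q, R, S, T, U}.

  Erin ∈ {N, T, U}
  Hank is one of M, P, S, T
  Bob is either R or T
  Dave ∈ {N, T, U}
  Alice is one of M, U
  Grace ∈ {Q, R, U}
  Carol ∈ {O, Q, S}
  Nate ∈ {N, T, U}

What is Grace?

Dave, Erin, Nate share exactly the 3 values {N, T, U}; by pigeonhole those values go to them, so strike N, T, U from Hank, Alice, Grace, Bob.
Alice has just one choice, so Alice = M. Remove M from Hank.
Bob's domain is down to {R}, so Bob = R. Eliminate R elsewhere: Grace.
So Grace = Q.

Q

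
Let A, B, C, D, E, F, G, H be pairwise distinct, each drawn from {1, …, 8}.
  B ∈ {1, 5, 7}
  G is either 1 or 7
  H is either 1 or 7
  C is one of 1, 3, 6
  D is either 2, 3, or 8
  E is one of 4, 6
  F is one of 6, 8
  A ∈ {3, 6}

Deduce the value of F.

The 8 variables draw from only 8 values {1, 2, 3, 4, 5, 6, 7, 8}, so each is used; only D can be 2, hence D = 2.
The 7 still-open variables together cover exactly {1, 3, 4, 5, 6, 7, 8} — 7 values for 7 variables — and 4 appears only in E's list, so E = 4.
The 6 still-open variables together cover exactly {1, 3, 5, 6, 7, 8} — 6 values for 6 variables — and 5 appears only in B's list, so B = 5.
Among the 5 still-open variables, 8 fits only F (and all 5 values in {1, 3, 6, 7, 8} must be used), so F = 8.

8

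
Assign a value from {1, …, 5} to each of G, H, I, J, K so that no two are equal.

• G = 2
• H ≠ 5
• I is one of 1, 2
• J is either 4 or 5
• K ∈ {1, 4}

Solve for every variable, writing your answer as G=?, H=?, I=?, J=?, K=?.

G's domain is down to {2}, so G = 2. Strike 2 from H, I.
That leaves I = 1. So H, K can't be 1.
K has just one choice, so K = 4. So H, J can't be 4.
That leaves H = 3.
J has just one choice, so J = 5.

G=2, H=3, I=1, J=5, K=4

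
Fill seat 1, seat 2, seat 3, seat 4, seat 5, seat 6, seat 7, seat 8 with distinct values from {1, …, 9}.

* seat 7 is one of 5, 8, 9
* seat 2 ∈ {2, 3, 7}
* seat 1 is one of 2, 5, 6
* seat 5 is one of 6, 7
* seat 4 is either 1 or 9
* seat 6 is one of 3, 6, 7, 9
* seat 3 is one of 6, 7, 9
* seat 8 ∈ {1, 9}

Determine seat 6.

The 8 variables together cover exactly {1, 2, 3, 5, 6, 7, 8, 9} — 8 values for 8 variables — and 8 appears only in seat 7's list, so seat 7 = 8.
Among the 7 still-open variables, 5 fits only seat 1 (and all 7 values in {1, 2, 3, 5, 6, 7, 9} must be used), so seat 1 = 5.
Among the 6 still-open variables, 2 fits only seat 2 (and all 6 values in {1, 2, 3, 6, 7, 9} must be used), so seat 2 = 2.
Among the 5 still-open variables, 3 fits only seat 6 (and all 5 values in {1, 3, 6, 7, 9} must be used), so seat 6 = 3.

3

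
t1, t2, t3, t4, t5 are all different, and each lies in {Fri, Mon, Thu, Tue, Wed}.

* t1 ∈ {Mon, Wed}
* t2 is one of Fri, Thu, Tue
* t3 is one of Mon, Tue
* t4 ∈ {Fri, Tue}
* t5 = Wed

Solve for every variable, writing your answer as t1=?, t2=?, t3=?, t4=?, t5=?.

t1=Mon, t2=Thu, t3=Tue, t4=Fri, t5=Wed

t5 has just one choice, so t5 = Wed. So t1 can't be Wed.
t1 has just one choice, so t1 = Mon. Remove Mon from t3.
That leaves t3 = Tue. Eliminate Tue elsewhere: t2, t4.
t4 has just one choice, so t4 = Fri. So t2 can't be Fri.
t2's domain is down to {Thu}, so t2 = Thu.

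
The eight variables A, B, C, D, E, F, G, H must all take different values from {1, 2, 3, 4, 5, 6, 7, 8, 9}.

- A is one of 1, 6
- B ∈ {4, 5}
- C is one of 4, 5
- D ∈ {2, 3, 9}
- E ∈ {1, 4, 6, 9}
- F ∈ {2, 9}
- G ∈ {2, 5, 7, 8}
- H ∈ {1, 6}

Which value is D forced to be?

The 2 variables A and H are confined to {1, 6}, which locks those values in; drop them from E.
The 2 variables B and C are confined to {4, 5}, which locks those values in; drop them from E, G.
E's domain is down to {9}, so E = 9. Eliminate 9 elsewhere: D, F.
That leaves F = 2. Strike 2 from D, G.
So D = 3.

3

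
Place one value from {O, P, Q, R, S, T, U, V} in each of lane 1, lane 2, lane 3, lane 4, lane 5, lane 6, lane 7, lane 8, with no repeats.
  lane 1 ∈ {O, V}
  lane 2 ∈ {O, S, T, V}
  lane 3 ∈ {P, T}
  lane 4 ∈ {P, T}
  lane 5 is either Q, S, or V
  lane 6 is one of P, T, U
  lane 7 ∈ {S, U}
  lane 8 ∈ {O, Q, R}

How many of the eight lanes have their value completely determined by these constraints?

4

Among the 8 variables, R fits only lane 8 (and all 8 values in {O, P, Q, R, S, T, U, V} must be used), so lane 8 = R.
The 7 still-open variables together cover exactly {O, P, Q, S, T, U, V} — 7 values for 7 variables — and Q appears only in lane 5's list, so lane 5 = Q.
lane 3 and lane 4 share exactly the 2 values {P, T}; by pigeonhole those values go to them, so strike P, T from lane 2, lane 6.
That leaves lane 6 = U. Remove U from lane 7.
That leaves lane 7 = S. Eliminate S elsewhere: lane 2.
Determined: lane 5=Q, lane 6=U, lane 7=S, lane 8=R. The other lanes each still have more than one consistent value. That makes 4.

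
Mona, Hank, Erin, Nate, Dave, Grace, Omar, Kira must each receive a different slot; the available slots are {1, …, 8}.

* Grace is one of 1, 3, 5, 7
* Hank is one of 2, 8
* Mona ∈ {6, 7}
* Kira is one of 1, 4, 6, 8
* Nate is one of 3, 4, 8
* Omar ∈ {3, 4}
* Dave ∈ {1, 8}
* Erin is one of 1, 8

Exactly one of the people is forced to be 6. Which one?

Kira

The 8 variables together cover exactly {1, 2, 3, 4, 5, 6, 7, 8} — 8 values for 8 variables — and 2 appears only in Hank's list, so Hank = 2.
Among the 7 still-open variables, 5 fits only Grace (and all 7 values in {1, 3, 4, 5, 6, 7, 8} must be used), so Grace = 5.
The 6 still-open variables together cover exactly {1, 3, 4, 6, 7, 8} — 6 values for 6 variables — and 7 appears only in Mona's list, so Mona = 7.
Among the 5 still-open variables, 6 fits only Kira (and all 5 values in {1, 3, 4, 6, 8} must be used), so Kira = 6.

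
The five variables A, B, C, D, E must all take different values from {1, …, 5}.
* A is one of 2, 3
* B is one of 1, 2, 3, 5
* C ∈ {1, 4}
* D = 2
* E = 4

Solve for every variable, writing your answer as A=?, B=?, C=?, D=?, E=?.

D's domain is down to {2}, so D = 2. Remove 2 from A, B.
That leaves E = 4. Strike 4 from C.
A must be 3 (only option left). So B can't be 3.
C has just one choice, so C = 1. Eliminate 1 elsewhere: B.
B must be 5 (only option left).

A=3, B=5, C=1, D=2, E=4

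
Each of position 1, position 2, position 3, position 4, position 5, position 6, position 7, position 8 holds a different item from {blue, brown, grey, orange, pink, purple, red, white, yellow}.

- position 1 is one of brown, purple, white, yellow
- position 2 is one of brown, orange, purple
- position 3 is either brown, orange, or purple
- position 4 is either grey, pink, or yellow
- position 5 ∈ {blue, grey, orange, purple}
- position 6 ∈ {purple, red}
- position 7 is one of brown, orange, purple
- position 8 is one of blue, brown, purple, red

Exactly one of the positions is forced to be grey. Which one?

The 3 variables position 2, position 3, position 7 are confined to {brown, orange, purple}, which locks those values in; drop them from position 1, position 5, position 6, position 8.
position 6's domain is down to {red}, so position 6 = red. Eliminate red elsewhere: position 8.
position 8's domain is down to {blue}, so position 8 = blue. Remove blue from position 5.
So grey goes to position 5.

position 5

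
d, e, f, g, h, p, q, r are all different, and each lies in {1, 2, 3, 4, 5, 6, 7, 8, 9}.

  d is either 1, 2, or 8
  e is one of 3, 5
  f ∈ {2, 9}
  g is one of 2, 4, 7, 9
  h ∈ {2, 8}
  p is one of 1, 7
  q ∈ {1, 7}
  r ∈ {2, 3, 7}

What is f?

9

Among the 8 variables, 4 fits only g (and all 8 values in {1, 2, 3, 4, 5, 7, 8, 9} must be used), so g = 4.
The 7 still-open variables together cover exactly {1, 2, 3, 5, 7, 8, 9} — 7 values for 7 variables — and 5 appears only in e's list, so e = 5.
The 6 still-open variables together cover exactly {1, 2, 3, 7, 8, 9} — 6 values for 6 variables — and 3 appears only in r's list, so r = 3.
The 5 still-open variables draw from only 5 values {1, 2, 7, 8, 9}, so each is used; only f can be 9, hence f = 9.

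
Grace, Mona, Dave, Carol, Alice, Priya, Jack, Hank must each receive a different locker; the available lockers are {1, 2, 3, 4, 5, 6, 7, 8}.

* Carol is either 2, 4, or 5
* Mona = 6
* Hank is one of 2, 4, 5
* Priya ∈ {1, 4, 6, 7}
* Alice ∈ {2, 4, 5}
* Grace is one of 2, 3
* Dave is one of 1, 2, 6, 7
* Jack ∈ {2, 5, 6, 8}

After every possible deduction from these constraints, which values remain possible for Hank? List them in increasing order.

Mona's domain is down to {6}, so Mona = 6. Eliminate 6 elsewhere: Dave, Priya, Jack.
The 7 still-open variables together cover exactly {1, 2, 3, 4, 5, 7, 8} — 7 values for 7 variables — and 3 appears only in Grace's list, so Grace = 3.
The 6 still-open variables together cover exactly {1, 2, 4, 5, 7, 8} — 6 values for 6 variables — and 8 appears only in Jack's list, so Jack = 8.
Carol, Alice, Hank share exactly the 3 values {2, 4, 5}; by pigeonhole those values go to them, so strike 2, 4, 5 from Dave, Priya.
No further eliminations apply; Hank can still be any of 2, 4, 5.

2, 4, 5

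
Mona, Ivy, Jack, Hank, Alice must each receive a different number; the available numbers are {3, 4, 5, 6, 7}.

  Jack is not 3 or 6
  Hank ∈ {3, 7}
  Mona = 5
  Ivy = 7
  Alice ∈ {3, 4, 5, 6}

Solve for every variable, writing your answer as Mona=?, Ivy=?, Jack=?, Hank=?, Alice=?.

Mona must be 5 (only option left). Remove 5 from Jack, Alice.
Ivy has just one choice, so Ivy = 7. Eliminate 7 elsewhere: Jack, Hank.
Jack's domain is down to {4}, so Jack = 4. Eliminate 4 elsewhere: Alice.
Hank's domain is down to {3}, so Hank = 3. Eliminate 3 elsewhere: Alice.
Alice has just one choice, so Alice = 6.

Mona=5, Ivy=7, Jack=4, Hank=3, Alice=6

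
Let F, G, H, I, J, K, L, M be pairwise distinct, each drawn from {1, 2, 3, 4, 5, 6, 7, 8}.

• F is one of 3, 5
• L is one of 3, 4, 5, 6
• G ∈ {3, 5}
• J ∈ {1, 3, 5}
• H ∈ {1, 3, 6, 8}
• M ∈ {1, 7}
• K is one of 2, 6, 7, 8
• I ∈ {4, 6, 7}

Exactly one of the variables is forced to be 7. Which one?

The 8 variables draw from only 8 values {1, 2, 3, 4, 5, 6, 7, 8}, so each is used; only K can be 2, hence K = 2.
The 7 still-open variables together cover exactly {1, 3, 4, 5, 6, 7, 8} — 7 values for 7 variables — and 8 appears only in H's list, so H = 8.
F and G share exactly the 2 values {3, 5}; by pigeonhole those values go to them, so strike 3, 5 from J, L.
J has just one choice, so J = 1. So M can't be 1.
So 7 goes to M.

M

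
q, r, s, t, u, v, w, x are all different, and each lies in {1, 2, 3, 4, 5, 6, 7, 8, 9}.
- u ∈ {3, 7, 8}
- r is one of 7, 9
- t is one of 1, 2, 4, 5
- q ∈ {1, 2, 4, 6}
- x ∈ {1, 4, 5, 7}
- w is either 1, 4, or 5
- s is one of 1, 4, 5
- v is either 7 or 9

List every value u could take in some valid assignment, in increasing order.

r and v between them cover only {7, 9} — a naked pair. Remove those values from u, x.
s, w, x share exactly the 3 values {1, 4, 5}; by pigeonhole those values go to them, so strike 1, 4, 5 from q, t.
t must be 2 (only option left). So q can't be 2.
That leaves q = 6.
No further eliminations apply; u can still be any of 3, 8.

3, 8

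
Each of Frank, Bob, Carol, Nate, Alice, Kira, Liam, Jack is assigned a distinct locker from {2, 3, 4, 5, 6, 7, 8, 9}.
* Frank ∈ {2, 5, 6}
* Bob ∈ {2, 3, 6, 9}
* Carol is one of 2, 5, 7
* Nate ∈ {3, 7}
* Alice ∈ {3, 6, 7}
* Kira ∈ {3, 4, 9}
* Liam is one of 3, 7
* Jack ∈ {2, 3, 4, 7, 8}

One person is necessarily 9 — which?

Among the 8 variables, 8 fits only Jack (and all 8 values in {2, 3, 4, 5, 6, 7, 8, 9} must be used), so Jack = 8.
The 7 still-open variables draw from only 7 values {2, 3, 4, 5, 6, 7, 9}, so each is used; only Kira can be 4, hence Kira = 4.
The 6 still-open variables together cover exactly {2, 3, 5, 6, 7, 9} — 6 values for 6 variables — and 9 appears only in Bob's list, so Bob = 9.

Bob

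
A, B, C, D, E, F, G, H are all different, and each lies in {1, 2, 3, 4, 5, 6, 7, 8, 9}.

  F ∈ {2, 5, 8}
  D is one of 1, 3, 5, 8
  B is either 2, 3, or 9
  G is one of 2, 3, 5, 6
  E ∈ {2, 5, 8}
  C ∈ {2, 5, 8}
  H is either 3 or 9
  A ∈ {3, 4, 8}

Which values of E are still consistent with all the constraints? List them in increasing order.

2, 5, 8

The 8 variables together cover exactly {1, 2, 3, 4, 5, 6, 8, 9} — 8 values for 8 variables — and 1 appears only in D's list, so D = 1.
The 7 still-open variables together cover exactly {2, 3, 4, 5, 6, 8, 9} — 7 values for 7 variables — and 4 appears only in A's list, so A = 4.
Among the 6 still-open variables, 6 fits only G (and all 6 values in {2, 3, 5, 6, 8, 9} must be used), so G = 6.
C, E, F between them cover only {2, 5, 8} — a naked triple. Remove those values from B.
No further eliminations apply; E can still be any of 2, 5, 8.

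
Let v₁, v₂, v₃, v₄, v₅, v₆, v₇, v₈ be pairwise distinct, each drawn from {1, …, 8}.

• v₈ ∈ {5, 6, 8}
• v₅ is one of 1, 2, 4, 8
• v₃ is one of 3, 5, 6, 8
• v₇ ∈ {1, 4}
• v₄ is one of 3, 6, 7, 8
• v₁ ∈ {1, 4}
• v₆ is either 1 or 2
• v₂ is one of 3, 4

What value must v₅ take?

8

The 8 variables draw from only 8 values {1, 2, 3, 4, 5, 6, 7, 8}, so each is used; only v₄ can be 7, hence v₄ = 7.
v₁ and v₇ between them cover only {1, 4} — a naked pair. Remove those values from v₂, v₅, v₆.
That leaves v₂ = 3. Eliminate 3 elsewhere: v₃.
That leaves v₆ = 2. So v₅ can't be 2.
So v₅ = 8.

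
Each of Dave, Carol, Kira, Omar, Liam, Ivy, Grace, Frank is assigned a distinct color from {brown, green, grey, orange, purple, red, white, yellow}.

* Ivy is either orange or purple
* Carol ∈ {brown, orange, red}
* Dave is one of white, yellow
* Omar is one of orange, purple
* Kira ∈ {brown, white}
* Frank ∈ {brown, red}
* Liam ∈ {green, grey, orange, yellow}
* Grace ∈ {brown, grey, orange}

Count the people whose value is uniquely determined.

The 8 variables together cover exactly {brown, green, grey, orange, purple, red, white, yellow} — 8 values for 8 variables — and green appears only in Liam's list, so Liam = green.
Among the 7 still-open variables, grey fits only Grace (and all 7 values in {brown, grey, orange, purple, red, white, yellow} must be used), so Grace = grey.
Among the 6 still-open variables, yellow fits only Dave (and all 6 values in {brown, orange, purple, red, white, yellow} must be used), so Dave = yellow.
The 5 still-open variables draw from only 5 values {brown, orange, purple, red, white}, so each is used; only Kira can be white, hence Kira = white.
Omar and Ivy share exactly the 2 values {orange, purple}; by pigeonhole those values go to them, so strike orange, purple from Carol.
Determined: Dave=yellow, Kira=white, Liam=green, Grace=grey. The other people each still have more than one consistent value. That makes 4.

4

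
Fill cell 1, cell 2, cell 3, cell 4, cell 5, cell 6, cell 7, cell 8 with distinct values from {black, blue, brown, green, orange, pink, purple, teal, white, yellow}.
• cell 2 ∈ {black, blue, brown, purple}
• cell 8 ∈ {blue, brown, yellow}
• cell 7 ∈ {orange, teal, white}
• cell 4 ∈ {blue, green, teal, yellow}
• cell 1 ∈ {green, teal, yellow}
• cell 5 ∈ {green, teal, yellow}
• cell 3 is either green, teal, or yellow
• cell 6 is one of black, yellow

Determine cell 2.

cell 1, cell 3, cell 5 between them cover only {green, teal, yellow} — a naked triple. Remove those values from cell 4, cell 6, cell 7, cell 8.
cell 4 has just one choice, so cell 4 = blue. Remove blue from cell 2, cell 8.
That leaves cell 6 = black. Strike black from cell 2.
cell 8 must be brown (only option left). So cell 2 can't be brown.
So cell 2 = purple.

purple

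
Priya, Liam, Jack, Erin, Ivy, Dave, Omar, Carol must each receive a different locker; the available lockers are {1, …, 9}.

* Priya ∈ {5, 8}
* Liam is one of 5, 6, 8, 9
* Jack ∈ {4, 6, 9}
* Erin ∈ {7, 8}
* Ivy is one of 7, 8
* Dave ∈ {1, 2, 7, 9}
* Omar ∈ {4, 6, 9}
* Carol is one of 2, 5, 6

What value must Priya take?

The 8 variables draw from only 8 values {1, 2, 4, 5, 6, 7, 8, 9}, so each is used; only Dave can be 1, hence Dave = 1.
The 7 still-open variables draw from only 7 values {2, 4, 5, 6, 7, 8, 9}, so each is used; only Carol can be 2, hence Carol = 2.
The 2 variables Erin and Ivy are confined to {7, 8}, which locks those values in; drop them from Priya, Liam.
So Priya = 5.

5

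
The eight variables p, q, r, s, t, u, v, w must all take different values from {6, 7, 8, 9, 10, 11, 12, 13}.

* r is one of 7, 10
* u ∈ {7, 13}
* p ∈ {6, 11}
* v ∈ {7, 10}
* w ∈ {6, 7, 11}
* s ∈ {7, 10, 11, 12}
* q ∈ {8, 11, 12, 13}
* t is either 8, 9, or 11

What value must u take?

The 8 variables together cover exactly {6, 7, 8, 9, 10, 11, 12, 13} — 8 values for 8 variables — and 9 appears only in t's list, so t = 9.
The 7 still-open variables draw from only 7 values {6, 7, 8, 10, 11, 12, 13}, so each is used; only q can be 8, hence q = 8.
Among the 6 still-open variables, 12 fits only s (and all 6 values in {6, 7, 10, 11, 12, 13} must be used), so s = 12.
Among the 5 still-open variables, 13 fits only u (and all 5 values in {6, 7, 10, 11, 13} must be used), so u = 13.

13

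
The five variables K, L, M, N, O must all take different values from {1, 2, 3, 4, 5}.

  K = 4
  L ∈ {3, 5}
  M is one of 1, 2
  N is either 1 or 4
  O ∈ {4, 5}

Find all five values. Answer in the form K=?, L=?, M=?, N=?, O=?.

K=4, L=3, M=2, N=1, O=5

K's domain is down to {4}, so K = 4. Remove 4 from N, O.
That leaves N = 1. Eliminate 1 elsewhere: M.
O must be 5 (only option left). Remove 5 from L.
That leaves L = 3.
That leaves M = 2.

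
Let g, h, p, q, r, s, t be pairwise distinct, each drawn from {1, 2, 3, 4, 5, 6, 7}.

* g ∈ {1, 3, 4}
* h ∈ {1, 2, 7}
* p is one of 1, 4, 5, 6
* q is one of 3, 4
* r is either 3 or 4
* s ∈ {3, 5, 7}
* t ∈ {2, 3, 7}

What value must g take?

1

Among the 7 variables, 6 fits only p (and all 7 values in {1, 2, 3, 4, 5, 6, 7} must be used), so p = 6.
The 6 still-open variables together cover exactly {1, 2, 3, 4, 5, 7} — 6 values for 6 variables — and 5 appears only in s's list, so s = 5.
q and r between them cover only {3, 4} — a naked pair. Remove those values from g, t.
So g = 1.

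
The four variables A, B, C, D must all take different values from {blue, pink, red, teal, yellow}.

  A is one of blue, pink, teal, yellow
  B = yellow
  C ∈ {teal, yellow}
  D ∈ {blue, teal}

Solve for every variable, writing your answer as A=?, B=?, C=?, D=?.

A=pink, B=yellow, C=teal, D=blue

B must be yellow (only option left). Strike yellow from A, C.
C has just one choice, so C = teal. Strike teal from A, D.
D must be blue (only option left). So A can't be blue.
A has just one choice, so A = pink.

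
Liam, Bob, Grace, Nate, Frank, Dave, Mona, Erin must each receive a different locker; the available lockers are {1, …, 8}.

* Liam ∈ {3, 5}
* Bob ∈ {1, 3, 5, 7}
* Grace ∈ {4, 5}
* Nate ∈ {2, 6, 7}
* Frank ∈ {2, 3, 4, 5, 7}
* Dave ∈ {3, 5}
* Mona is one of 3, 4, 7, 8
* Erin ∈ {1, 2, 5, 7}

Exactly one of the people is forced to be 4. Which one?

Among the 8 variables, 6 fits only Nate (and all 8 values in {1, 2, 3, 4, 5, 6, 7, 8} must be used), so Nate = 6.
The 7 still-open variables together cover exactly {1, 2, 3, 4, 5, 7, 8} — 7 values for 7 variables — and 8 appears only in Mona's list, so Mona = 8.
The 2 variables Liam and Dave are confined to {3, 5}, which locks those values in; drop them from Bob, Grace, Frank, Erin.
So 4 goes to Grace.

Grace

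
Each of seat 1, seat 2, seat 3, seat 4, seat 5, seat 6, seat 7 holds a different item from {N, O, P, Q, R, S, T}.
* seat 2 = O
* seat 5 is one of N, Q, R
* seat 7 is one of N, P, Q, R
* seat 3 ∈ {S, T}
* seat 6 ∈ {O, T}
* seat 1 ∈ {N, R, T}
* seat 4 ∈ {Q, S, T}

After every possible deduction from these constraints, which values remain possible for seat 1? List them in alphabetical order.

N, R

seat 2 must be O (only option left). Strike O from seat 6.
That leaves seat 6 = T. So seat 1, seat 3, seat 4 can't be T.
seat 3's domain is down to {S}, so seat 3 = S. Strike S from seat 4.
That leaves seat 4 = Q. So seat 5, seat 7 can't be Q.
The 3 still-open variables together cover exactly {N, P, R} — 3 values for 3 variables — and P appears only in seat 7's list, so seat 7 = P.
No further eliminations apply; seat 1 can still be any of N, R.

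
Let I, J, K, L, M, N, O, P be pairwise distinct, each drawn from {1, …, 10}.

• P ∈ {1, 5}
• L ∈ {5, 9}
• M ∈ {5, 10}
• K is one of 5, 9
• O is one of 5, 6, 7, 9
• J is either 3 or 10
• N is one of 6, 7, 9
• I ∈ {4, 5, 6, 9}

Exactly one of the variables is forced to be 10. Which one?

M

Among the 8 variables, 1 fits only P (and all 8 values in {1, 3, 4, 5, 6, 7, 9, 10} must be used), so P = 1.
The 7 still-open variables draw from only 7 values {3, 4, 5, 6, 7, 9, 10}, so each is used; only J can be 3, hence J = 3.
The 6 still-open variables together cover exactly {4, 5, 6, 7, 9, 10} — 6 values for 6 variables — and 4 appears only in I's list, so I = 4.
The 5 still-open variables together cover exactly {5, 6, 7, 9, 10} — 5 values for 5 variables — and 10 appears only in M's list, so M = 10.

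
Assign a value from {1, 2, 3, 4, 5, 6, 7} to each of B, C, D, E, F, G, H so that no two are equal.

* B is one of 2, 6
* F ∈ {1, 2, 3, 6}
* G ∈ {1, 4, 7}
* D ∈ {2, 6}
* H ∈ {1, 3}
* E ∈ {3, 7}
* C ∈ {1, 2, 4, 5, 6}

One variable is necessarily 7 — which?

Among the 7 variables, 5 fits only C (and all 7 values in {1, 2, 3, 4, 5, 6, 7} must be used), so C = 5.
Among the 6 still-open variables, 4 fits only G (and all 6 values in {1, 2, 3, 4, 6, 7} must be used), so G = 4.
The 5 still-open variables together cover exactly {1, 2, 3, 6, 7} — 5 values for 5 variables — and 7 appears only in E's list, so E = 7.

E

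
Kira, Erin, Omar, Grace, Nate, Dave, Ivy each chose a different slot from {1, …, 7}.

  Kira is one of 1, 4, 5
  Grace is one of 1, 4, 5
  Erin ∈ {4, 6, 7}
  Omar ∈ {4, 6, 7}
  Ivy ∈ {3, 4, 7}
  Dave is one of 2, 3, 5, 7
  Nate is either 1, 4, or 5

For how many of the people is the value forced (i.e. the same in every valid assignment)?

Among the 7 variables, 2 fits only Dave (and all 7 values in {1, 2, 3, 4, 5, 6, 7} must be used), so Dave = 2.
Among the 6 still-open variables, 3 fits only Ivy (and all 6 values in {1, 3, 4, 5, 6, 7} must be used), so Ivy = 3.
Kira, Grace, Nate between them cover only {1, 4, 5} — a naked triple. Remove those values from Erin, Omar.
Determined: Dave=2, Ivy=3. The other people each still have more than one consistent value. That makes 2.

2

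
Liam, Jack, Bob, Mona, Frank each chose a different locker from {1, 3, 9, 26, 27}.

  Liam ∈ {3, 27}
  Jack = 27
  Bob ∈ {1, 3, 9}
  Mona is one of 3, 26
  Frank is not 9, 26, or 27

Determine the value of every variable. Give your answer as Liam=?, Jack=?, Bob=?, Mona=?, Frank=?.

Jack's domain is down to {27}, so Jack = 27. So Liam can't be 27.
Liam has just one choice, so Liam = 3. Remove 3 from Bob, Mona, Frank.
Mona's domain is down to {26}, so Mona = 26.
That leaves Frank = 1. Eliminate 1 elsewhere: Bob.
That leaves Bob = 9.

Liam=3, Jack=27, Bob=9, Mona=26, Frank=1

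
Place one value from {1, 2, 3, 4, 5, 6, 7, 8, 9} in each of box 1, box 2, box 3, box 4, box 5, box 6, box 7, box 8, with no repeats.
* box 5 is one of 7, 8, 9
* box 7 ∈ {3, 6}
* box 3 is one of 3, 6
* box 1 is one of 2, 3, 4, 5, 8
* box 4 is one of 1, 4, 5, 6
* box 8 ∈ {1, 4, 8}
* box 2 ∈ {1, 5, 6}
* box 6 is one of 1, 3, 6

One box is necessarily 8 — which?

box 3 and box 7 share exactly the 2 values {3, 6}; by pigeonhole those values go to them, so strike 3, 6 from box 1, box 2, box 4, box 6.
box 6's domain is down to {1}, so box 6 = 1. Strike 1 from box 2, box 4, box 8.
box 2 has just one choice, so box 2 = 5. Strike 5 from box 1, box 4.
box 4's domain is down to {4}, so box 4 = 4. So box 1, box 8 can't be 4.

box 8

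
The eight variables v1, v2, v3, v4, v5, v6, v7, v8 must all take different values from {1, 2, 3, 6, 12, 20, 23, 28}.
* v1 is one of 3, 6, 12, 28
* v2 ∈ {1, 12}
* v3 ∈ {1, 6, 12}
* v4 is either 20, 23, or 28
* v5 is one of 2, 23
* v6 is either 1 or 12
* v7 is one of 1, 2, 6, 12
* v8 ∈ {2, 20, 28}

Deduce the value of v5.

23

The 8 variables draw from only 8 values {1, 2, 3, 6, 12, 20, 23, 28}, so each is used; only v1 can be 3, hence v1 = 3.
v2 and v6 share exactly the 2 values {1, 12}; by pigeonhole those values go to them, so strike 1, 12 from v3, v7.
v3 has just one choice, so v3 = 6. Remove 6 from v7.
That leaves v7 = 2. Eliminate 2 elsewhere: v5, v8.
So v5 = 23.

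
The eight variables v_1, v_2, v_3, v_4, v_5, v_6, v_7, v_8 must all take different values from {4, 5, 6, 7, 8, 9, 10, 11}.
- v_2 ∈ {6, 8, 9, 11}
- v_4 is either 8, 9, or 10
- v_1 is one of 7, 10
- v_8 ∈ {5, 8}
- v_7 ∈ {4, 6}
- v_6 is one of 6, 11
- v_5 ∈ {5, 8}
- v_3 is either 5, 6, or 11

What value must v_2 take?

9

Among the 8 variables, 4 fits only v_7 (and all 8 values in {4, 5, 6, 7, 8, 9, 10, 11} must be used), so v_7 = 4.
The 7 still-open variables draw from only 7 values {5, 6, 7, 8, 9, 10, 11}, so each is used; only v_1 can be 7, hence v_1 = 7.
Among the 6 still-open variables, 10 fits only v_4 (and all 6 values in {5, 6, 8, 9, 10, 11} must be used), so v_4 = 10.
Among the 5 still-open variables, 9 fits only v_2 (and all 5 values in {5, 6, 8, 9, 11} must be used), so v_2 = 9.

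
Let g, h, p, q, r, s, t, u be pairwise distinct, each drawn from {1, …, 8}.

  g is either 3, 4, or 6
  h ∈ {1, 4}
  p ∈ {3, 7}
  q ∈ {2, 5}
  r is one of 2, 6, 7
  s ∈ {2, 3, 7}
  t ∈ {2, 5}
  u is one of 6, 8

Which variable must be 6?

r

The 8 variables together cover exactly {1, 2, 3, 4, 5, 6, 7, 8} — 8 values for 8 variables — and 1 appears only in h's list, so h = 1.
The 7 still-open variables draw from only 7 values {2, 3, 4, 5, 6, 7, 8}, so each is used; only g can be 4, hence g = 4.
Among the 6 still-open variables, 8 fits only u (and all 6 values in {2, 3, 5, 6, 7, 8} must be used), so u = 8.
The 5 still-open variables draw from only 5 values {2, 3, 5, 6, 7}, so each is used; only r can be 6, hence r = 6.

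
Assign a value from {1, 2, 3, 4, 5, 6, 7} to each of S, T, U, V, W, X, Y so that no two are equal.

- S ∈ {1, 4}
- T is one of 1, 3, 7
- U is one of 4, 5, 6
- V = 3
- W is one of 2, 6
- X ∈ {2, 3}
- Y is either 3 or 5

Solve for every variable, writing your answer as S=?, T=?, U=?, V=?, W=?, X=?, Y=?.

V has just one choice, so V = 3. Eliminate 3 elsewhere: T, X, Y.
X has just one choice, so X = 2. Strike 2 from W.
Y must be 5 (only option left). Strike 5 from U.
That leaves W = 6. Eliminate 6 elsewhere: U.
U's domain is down to {4}, so U = 4. Eliminate 4 elsewhere: S.
S has just one choice, so S = 1. Remove 1 from T.
That leaves T = 7.

S=1, T=7, U=4, V=3, W=6, X=2, Y=5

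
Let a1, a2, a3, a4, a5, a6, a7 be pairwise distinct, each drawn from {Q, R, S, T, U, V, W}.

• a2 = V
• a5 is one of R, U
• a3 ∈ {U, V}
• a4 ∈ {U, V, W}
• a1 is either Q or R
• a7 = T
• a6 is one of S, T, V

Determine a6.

a2 has just one choice, so a2 = V. Strike V from a3, a4, a6.
a3 has just one choice, so a3 = U. Remove U from a4, a5.
a4 must be W (only option left).
That leaves a5 = R. Strike R from a1.
a7 must be T (only option left). Eliminate T elsewhere: a6.
So a6 = S.

S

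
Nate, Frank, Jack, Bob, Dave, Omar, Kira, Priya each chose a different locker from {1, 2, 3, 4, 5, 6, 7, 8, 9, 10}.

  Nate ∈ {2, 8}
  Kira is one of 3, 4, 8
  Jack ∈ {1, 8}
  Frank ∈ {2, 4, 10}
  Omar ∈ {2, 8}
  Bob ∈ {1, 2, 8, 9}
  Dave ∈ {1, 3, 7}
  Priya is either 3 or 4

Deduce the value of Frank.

10

Among the 8 variables, 7 fits only Dave (and all 8 values in {1, 2, 3, 4, 7, 8, 9, 10} must be used), so Dave = 7.
The 7 still-open variables together cover exactly {1, 2, 3, 4, 8, 9, 10} — 7 values for 7 variables — and 9 appears only in Bob's list, so Bob = 9.
The 6 still-open variables draw from only 6 values {1, 2, 3, 4, 8, 10}, so each is used; only Jack can be 1, hence Jack = 1.
The 5 still-open variables together cover exactly {2, 3, 4, 8, 10} — 5 values for 5 variables — and 10 appears only in Frank's list, so Frank = 10.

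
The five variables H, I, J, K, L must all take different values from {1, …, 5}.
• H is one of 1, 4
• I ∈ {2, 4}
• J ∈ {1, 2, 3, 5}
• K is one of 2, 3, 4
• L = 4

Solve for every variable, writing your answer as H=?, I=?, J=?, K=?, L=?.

L has just one choice, so L = 4. So H, I, K can't be 4.
H's domain is down to {1}, so H = 1. Eliminate 1 elsewhere: J.
I has just one choice, so I = 2. Strike 2 from J, K.
K's domain is down to {3}, so K = 3. Eliminate 3 elsewhere: J.
J has just one choice, so J = 5.

H=1, I=2, J=5, K=3, L=4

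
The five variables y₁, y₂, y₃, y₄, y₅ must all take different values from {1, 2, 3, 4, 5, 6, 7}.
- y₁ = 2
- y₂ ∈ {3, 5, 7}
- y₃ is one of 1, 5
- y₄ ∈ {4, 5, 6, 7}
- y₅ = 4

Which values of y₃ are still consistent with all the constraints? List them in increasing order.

y₁ must be 2 (only option left).
y₅ has just one choice, so y₅ = 4. Remove 4 from y₄.
No further eliminations apply; y₃ can still be any of 1, 5.

1, 5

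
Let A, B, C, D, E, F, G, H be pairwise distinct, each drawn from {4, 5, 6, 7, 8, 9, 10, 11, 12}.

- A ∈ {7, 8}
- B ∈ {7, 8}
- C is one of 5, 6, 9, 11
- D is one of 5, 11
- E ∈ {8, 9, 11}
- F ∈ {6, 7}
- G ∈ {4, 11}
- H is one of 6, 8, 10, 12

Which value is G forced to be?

A and B share exactly the 2 values {7, 8}; by pigeonhole those values go to them, so strike 7, 8 from E, F, H.
F must be 6 (only option left). So C, H can't be 6.
The 3 variables C, D, E are confined to {5, 9, 11}, which locks those values in; drop them from G.
So G = 4.

4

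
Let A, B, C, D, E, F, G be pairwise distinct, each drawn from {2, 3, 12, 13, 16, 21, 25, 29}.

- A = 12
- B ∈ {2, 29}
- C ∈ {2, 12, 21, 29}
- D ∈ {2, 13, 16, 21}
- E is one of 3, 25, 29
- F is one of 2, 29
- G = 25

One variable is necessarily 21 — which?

A has just one choice, so A = 12. Remove 12 from C.
G must be 25 (only option left). So E can't be 25.
The 2 variables B and F are confined to {2, 29}, which locks those values in; drop them from C, D, E.
So 21 goes to C.

C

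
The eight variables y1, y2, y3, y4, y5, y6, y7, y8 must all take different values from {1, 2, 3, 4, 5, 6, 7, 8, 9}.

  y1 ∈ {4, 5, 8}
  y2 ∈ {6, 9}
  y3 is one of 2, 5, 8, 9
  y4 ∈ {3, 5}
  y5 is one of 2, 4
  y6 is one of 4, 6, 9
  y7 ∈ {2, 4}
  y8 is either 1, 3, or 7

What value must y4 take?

3

y5 and y7 between them cover only {2, 4} — a naked pair. Remove those values from y1, y3, y6.
The 2 variables y2 and y6 are confined to {6, 9}, which locks those values in; drop them from y3.
y1 and y3 share exactly the 2 values {5, 8}; by pigeonhole those values go to them, so strike 5, 8 from y4.
So y4 = 3.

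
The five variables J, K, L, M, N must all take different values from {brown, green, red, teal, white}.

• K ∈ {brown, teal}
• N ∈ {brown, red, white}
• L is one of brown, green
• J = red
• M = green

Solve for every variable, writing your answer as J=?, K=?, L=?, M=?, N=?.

J=red, K=teal, L=brown, M=green, N=white

J has just one choice, so J = red. Remove red from N.
That leaves M = green. So L can't be green.
L's domain is down to {brown}, so L = brown. Eliminate brown elsewhere: K, N.
N must be white (only option left).
That leaves K = teal.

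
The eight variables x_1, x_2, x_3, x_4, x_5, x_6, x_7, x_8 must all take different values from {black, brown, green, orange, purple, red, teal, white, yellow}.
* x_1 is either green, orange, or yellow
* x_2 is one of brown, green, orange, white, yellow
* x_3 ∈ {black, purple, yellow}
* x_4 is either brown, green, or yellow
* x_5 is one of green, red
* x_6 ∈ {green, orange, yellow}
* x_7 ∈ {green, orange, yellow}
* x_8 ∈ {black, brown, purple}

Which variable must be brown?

x_4

The 8 variables together cover exactly {black, brown, green, orange, purple, red, white, yellow} — 8 values for 8 variables — and red appears only in x_5's list, so x_5 = red.
The 7 still-open variables draw from only 7 values {black, brown, green, orange, purple, white, yellow}, so each is used; only x_2 can be white, hence x_2 = white.
x_1, x_6, x_7 between them cover only {green, orange, yellow} — a naked triple. Remove those values from x_3, x_4.
So brown goes to x_4.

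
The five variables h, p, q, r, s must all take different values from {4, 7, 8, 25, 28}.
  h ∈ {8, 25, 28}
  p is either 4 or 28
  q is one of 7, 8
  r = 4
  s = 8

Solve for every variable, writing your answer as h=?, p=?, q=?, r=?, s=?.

h=25, p=28, q=7, r=4, s=8

r must be 4 (only option left). So p can't be 4.
s must be 8 (only option left). Strike 8 from h, q.
p's domain is down to {28}, so p = 28. So h can't be 28.
q's domain is down to {7}, so q = 7.
h's domain is down to {25}, so h = 25.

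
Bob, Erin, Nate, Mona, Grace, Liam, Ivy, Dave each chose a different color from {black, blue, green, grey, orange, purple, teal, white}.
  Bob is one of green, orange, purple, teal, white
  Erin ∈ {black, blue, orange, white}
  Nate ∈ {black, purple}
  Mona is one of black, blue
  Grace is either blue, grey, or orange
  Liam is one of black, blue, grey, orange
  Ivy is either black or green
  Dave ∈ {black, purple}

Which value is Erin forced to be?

white

The 8 variables draw from only 8 values {black, blue, green, grey, orange, purple, teal, white}, so each is used; only Bob can be teal, hence Bob = teal.
The 7 still-open variables together cover exactly {black, blue, green, grey, orange, purple, white} — 7 values for 7 variables — and green appears only in Ivy's list, so Ivy = green.
Among the 6 still-open variables, white fits only Erin (and all 6 values in {black, blue, grey, orange, purple, white} must be used), so Erin = white.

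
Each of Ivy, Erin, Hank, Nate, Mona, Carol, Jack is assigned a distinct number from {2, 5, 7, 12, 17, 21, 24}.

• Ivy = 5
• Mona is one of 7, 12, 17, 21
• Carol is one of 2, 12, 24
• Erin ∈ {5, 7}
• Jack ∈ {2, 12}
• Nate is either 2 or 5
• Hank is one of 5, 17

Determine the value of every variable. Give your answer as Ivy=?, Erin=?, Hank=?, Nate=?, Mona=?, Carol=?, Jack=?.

Ivy has just one choice, so Ivy = 5. Strike 5 from Erin, Hank, Nate.
That leaves Erin = 7. Eliminate 7 elsewhere: Mona.
Hank has just one choice, so Hank = 17. Remove 17 from Mona.
Nate's domain is down to {2}, so Nate = 2. Strike 2 from Carol, Jack.
That leaves Jack = 12. Remove 12 from Mona, Carol.
Mona has just one choice, so Mona = 21.
Carol's domain is down to {24}, so Carol = 24.

Ivy=5, Erin=7, Hank=17, Nate=2, Mona=21, Carol=24, Jack=12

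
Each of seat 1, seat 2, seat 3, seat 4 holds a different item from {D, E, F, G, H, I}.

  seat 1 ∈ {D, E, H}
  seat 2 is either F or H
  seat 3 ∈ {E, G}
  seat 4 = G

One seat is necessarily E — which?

seat 3

seat 4's domain is down to {G}, so seat 4 = G. Strike G from seat 3.
So E goes to seat 3.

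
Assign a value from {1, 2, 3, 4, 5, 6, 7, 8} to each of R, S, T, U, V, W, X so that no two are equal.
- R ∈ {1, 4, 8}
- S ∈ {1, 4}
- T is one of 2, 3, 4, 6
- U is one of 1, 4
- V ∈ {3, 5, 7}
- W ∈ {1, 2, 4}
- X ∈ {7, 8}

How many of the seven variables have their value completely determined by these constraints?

3

S and U share exactly the 2 values {1, 4}; by pigeonhole those values go to them, so strike 1, 4 from R, T, W.
R's domain is down to {8}, so R = 8. So X can't be 8.
W has just one choice, so W = 2. Strike 2 from T.
X has just one choice, so X = 7. Eliminate 7 elsewhere: V.
Determined: R=8, W=2, X=7. The other variables each still have more than one consistent value. That makes 3.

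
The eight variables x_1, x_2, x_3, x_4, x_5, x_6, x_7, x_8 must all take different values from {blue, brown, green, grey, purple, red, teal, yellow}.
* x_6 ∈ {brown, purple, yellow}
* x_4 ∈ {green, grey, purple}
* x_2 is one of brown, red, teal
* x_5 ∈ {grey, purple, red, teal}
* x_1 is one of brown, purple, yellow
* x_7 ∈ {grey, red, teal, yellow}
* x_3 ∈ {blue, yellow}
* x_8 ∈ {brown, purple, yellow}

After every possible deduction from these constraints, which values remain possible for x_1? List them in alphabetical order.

The 8 variables together cover exactly {blue, brown, green, grey, purple, red, teal, yellow} — 8 values for 8 variables — and blue appears only in x_3's list, so x_3 = blue.
The 7 still-open variables draw from only 7 values {brown, green, grey, purple, red, teal, yellow}, so each is used; only x_4 can be green, hence x_4 = green.
x_1, x_6, x_8 between them cover only {brown, purple, yellow} — a naked triple. Remove those values from x_2, x_5, x_7.
No further eliminations apply; x_1 can still be any of brown, purple, yellow.

brown, purple, yellow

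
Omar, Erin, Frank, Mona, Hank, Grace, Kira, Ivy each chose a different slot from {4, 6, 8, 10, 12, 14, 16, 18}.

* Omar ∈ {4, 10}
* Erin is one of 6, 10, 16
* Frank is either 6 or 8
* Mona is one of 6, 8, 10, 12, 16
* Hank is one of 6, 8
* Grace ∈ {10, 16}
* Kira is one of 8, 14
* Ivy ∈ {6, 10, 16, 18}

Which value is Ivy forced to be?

18

The 8 variables draw from only 8 values {4, 6, 8, 10, 12, 14, 16, 18}, so each is used; only Omar can be 4, hence Omar = 4.
The 7 still-open variables draw from only 7 values {6, 8, 10, 12, 14, 16, 18}, so each is used; only Mona can be 12, hence Mona = 12.
Among the 6 still-open variables, 14 fits only Kira (and all 6 values in {6, 8, 10, 14, 16, 18} must be used), so Kira = 14.
Among the 5 still-open variables, 18 fits only Ivy (and all 5 values in {6, 8, 10, 16, 18} must be used), so Ivy = 18.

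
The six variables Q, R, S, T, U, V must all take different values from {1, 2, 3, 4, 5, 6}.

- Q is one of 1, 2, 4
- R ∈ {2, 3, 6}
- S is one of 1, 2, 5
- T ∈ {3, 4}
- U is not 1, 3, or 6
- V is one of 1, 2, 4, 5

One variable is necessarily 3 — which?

The 6 variables draw from only 6 values {1, 2, 3, 4, 5, 6}, so each is used; only R can be 6, hence R = 6.
The 5 still-open variables together cover exactly {1, 2, 3, 4, 5} — 5 values for 5 variables — and 3 appears only in T's list, so T = 3.

T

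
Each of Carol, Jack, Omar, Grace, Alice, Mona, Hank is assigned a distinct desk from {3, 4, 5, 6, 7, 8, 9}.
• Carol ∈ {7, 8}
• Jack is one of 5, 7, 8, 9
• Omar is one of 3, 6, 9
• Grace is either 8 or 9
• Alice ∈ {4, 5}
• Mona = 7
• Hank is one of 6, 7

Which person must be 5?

Jack

Mona's domain is down to {7}, so Mona = 7. So Carol, Jack, Hank can't be 7.
Hank has just one choice, so Hank = 6. Strike 6 from Omar.
Carol must be 8 (only option left). So Jack, Grace can't be 8.
Grace must be 9 (only option left). Eliminate 9 elsewhere: Jack, Omar.
So 5 goes to Jack.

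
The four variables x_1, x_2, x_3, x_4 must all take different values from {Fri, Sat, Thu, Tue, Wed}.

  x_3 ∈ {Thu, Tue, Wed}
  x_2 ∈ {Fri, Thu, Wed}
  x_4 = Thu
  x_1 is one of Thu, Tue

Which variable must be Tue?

x_1

x_4 has just one choice, so x_4 = Thu. So x_1, x_2, x_3 can't be Thu.
So Tue goes to x_1.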